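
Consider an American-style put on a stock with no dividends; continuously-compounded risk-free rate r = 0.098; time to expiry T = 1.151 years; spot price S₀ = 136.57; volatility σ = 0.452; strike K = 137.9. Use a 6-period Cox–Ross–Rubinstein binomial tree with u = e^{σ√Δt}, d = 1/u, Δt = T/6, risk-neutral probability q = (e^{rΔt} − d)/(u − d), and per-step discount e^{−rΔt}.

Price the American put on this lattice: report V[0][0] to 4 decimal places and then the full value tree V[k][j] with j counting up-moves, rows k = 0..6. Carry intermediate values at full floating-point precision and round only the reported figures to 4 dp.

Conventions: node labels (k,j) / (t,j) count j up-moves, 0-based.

Δt=0.19183, u=1.21893, d=0.82039, q=0.49829, disc=e^(-rΔt)=0.98138
k=6 terminal: V=max(K-S,0) → 96.2620 76.0350 45.9821 1.3300 0.0000 0.0000 0.0000
k=5: j=0 S=50.7537 intr=87.1463 cont=84.5780 V=87.1463[EX]; j=1 S=75.4089 intr=62.4911 cont=59.9228 V=62.4911[EX]; j=2 S=112.0412 intr=25.8588 cont=23.2905 V=25.8588[EX]; j=3 S=166.4688 intr=0.0000 cont=0.6549 V=0.6549[hold]; j=4 S=247.3363 intr=0.0000 cont=0.0000 V=0.0000[hold]; j=5 S=367.4877 intr=0.0000 cont=0.0000 V=0.0000[hold]
k=4: j=0 S=61.8650 intr=76.0350 cont=73.4667 V=76.0350[EX]; j=1 S=91.9179 intr=45.9821 cont=43.4138 V=45.9821[EX]; j=2 S=136.5700 intr=1.3300 cont=13.0523 V=13.0523[hold]; j=3 S=202.9132 intr=0.0000 cont=0.3224 V=0.3224[hold]; j=4 S=301.4847 intr=0.0000 cont=0.0000 V=0.0000[hold]
k=3: j=0 S=75.4089 intr=62.4911 cont=59.9228 V=62.4911[EX]; j=1 S=112.0412 intr=25.8588 cont=29.0228 V=29.0228[hold]; j=2 S=166.4688 intr=0.0000 cont=6.5842 V=6.5842[hold]; j=3 S=247.3363 intr=0.0000 cont=0.1588 V=0.1588[hold]
k=2: j=0 S=91.9179 intr=45.9821 cont=44.9610 V=45.9821[EX]; j=1 S=136.5700 intr=1.3300 cont=17.5097 V=17.5097[hold]; j=2 S=202.9132 intr=0.0000 cont=3.3195 V=3.3195[hold]
k=1: j=0 S=112.0412 intr=25.8588 cont=31.2025 V=31.2025[hold]; j=1 S=166.4688 intr=0.0000 cont=10.2445 V=10.2445[hold]
k=0: j=0 S=136.5700 intr=1.3300 cont=20.3728 V=20.3728[hold]

price = 20.3728
tree:
20.3728
31.2025 10.2445
45.9821 17.5097 3.3195
62.4911 29.0228 6.5842 0.1588
76.0350 45.9821 13.0523 0.3224 0.0000
87.1463 62.4911 25.8588 0.6549 0.0000 0.0000
96.2620 76.0350 45.9821 1.3300 0.0000 0.0000 0.0000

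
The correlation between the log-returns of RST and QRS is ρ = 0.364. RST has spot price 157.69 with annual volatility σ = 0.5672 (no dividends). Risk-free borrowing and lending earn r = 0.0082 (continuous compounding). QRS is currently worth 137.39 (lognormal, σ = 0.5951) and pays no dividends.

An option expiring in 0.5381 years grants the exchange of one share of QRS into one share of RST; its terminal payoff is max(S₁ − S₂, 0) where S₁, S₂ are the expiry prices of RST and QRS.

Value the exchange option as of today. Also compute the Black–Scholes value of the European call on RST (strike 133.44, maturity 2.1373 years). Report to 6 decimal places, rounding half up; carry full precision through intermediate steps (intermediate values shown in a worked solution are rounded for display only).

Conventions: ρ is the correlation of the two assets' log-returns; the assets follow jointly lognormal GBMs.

σ_eff = √(σ₁² + σ₂² − 2ρσ₁σ₂) = √(0.5672² + 0.5951² − 2·0.364·0.5672·0.5951) = 0.655843
d₁ = (ln(S₁/S₂) + (q₂ − q₁ + σ_eff²/2)T) / (σ_eff√T) = (ln(157.69/137.39) + (0.0 − 0.0 + 0.215065)·0.5381) / 0.481096 = 0.526993
d₂ = d₁ − σ_eff√T = 0.526993 − 0.481096 = 0.045897
N(d₁) = 0.700901,  N(d₂) = 0.518304
V = S₁·e^{−q₁T}·N(d₁) − S₂·e^{−q₂T}·N(d₂) = 110.525038 − 71.209775 = 39.315263
[vanilla: RST call K=133.44]
σ√T = 0.5672·√2.1373 = 0.829218
d₁ = (ln(S/K) + (r+σ²/2)T) / (σ√T) = (ln(157.69/133.44) + (0.0082+0.5672²/2)·2.1373) / 0.829218 = (0.166979 + 0.361327) / 0.829218 = 0.637114
d₂ = d₁ − σ√T = 0.637114 − 0.829218 = -0.192105
e^{−rT} = 0.982627
N(d₁) = 0.737975,  N(d₂) = 0.423830
price = S·N(d₁) − K·e^{−rT}·N(d₂) = 116.371228 − 55.573341 = 60.797886

exchange price = 39.315263
price(RST call K=133.44) = 60.797886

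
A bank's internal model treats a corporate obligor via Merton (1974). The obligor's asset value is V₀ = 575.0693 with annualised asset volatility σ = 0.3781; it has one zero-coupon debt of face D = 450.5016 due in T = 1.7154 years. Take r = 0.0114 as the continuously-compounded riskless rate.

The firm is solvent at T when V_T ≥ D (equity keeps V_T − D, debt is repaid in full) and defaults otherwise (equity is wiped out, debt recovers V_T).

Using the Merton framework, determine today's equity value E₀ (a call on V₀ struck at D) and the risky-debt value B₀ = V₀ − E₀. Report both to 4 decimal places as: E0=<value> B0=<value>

Equity is a call on the firm's assets struck at D = 450.5016:
d₁ = [ln(V₀/D) + (r + σ²/2)T] / (σ√T)
   = [ln(575.0693/450.5016) + (0.0114 + 0.5·0.3781²)·1.7154] / (0.3781·√1.7154)
   = [0.244129 + 0.142172] / 0.495210 = 0.780075
d₂ = d₁ − σ√T = 0.780075 − 0.495210 = 0.284865
N(d₁) = 0.782327,  N(d₂) = 0.612126,  e^(−rT) = 0.980634
E₀ = V₀·N(d₁) − D·e^(−rT)·N(d₂)
   = 575.0693·0.782327 − 450.5016·0.980634·0.612126 = 179.468516
B₀ = V₀ − E₀ = 575.0693 − 179.468516 = 395.600784

E0=179.4685 B0=395.6008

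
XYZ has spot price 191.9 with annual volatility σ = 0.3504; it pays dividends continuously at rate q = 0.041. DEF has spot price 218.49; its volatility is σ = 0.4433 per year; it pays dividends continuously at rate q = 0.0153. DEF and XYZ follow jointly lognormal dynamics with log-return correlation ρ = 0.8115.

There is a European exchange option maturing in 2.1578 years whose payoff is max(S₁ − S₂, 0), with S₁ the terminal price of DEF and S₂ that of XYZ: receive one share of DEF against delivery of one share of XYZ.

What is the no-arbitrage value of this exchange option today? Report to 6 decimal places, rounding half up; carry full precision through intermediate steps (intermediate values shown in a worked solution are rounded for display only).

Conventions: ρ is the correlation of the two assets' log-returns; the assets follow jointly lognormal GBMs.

exchange price = 50.429528

σ_eff = √(σ₁² + σ₂² − 2ρσ₁σ₂) = √(0.4433² + 0.3504² − 2·0.8115·0.4433·0.3504) = 0.259212
d₁ = (ln(S₁/S₂) + (q₂ − q₁ + σ_eff²/2)T) / (σ_eff√T) = (ln(218.49/191.9) + (0.041 − 0.0153 + 0.033595)·2.1578) / 0.380768 = 0.676826
d₂ = d₁ − σ_eff√T = 0.676826 − 0.380768 = 0.296058
N(d₁) = 0.750742,  N(d₂) = 0.616407
V = S₁·e^{−q₁T}·N(d₁) − S₂·e^{−q₂T}·N(d₂) = 158.702638 − 108.273110 = 50.429528
Key observation: pricing in XYZ-units makes this a unit-strike call on the ratio S₁/S₂ — the risk-free rate cancels and cannot affect the value.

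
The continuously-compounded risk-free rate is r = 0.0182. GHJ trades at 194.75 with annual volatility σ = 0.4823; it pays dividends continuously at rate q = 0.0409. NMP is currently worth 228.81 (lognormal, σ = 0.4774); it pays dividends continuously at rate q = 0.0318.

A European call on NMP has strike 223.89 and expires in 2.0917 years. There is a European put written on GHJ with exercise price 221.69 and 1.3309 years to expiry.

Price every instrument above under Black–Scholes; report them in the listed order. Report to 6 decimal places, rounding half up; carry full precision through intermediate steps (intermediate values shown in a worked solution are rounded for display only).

price(NMP call K=223.89) = 57.295697
price(GHJ put K=221.69) = 61.641984

[NMP call K=223.89]
σ√T = 0.4774·√2.0917 = 0.690450
d₁ = (ln(S/K) + (r−q+σ²/2)T) / (σ√T) = (ln(228.81/223.89) + (0.0182−0.0318+0.4774²/2)·2.0917) / 0.690450 = (0.021737 + 0.209913) / 0.690450 = 0.335507
d₂ = d₁ − σ√T = 0.335507 − 0.690450 = -0.354943
e^{−rT} = 0.962647
e^{−qT} = 0.935648
N(d₁) = 0.631379,  N(d₂) = 0.361316
price = S·e^{−qT}·N(d₁) − K·e^{−rT}·N(d₂) = 135.169043 − 77.873346 = 57.295697
[GHJ put K=221.69]
σ√T = 0.4823·√1.3309 = 0.556404
d₁ = (ln(S/K) + (r−q+σ²/2)T) / (σ√T) = (ln(194.75/221.69) + (0.0182−0.0409+0.4823²/2)·1.3309) / 0.556404 = (-0.129563 + 0.124581) / 0.556404 = -0.008954
d₂ = d₁ − σ√T = -0.008954 − 0.556404 = -0.565358
e^{−rT} = 0.976069
e^{−qT} = 0.947021
N(−d₁) = 0.503572,  N(−d₂) = 0.714085
price = K·e^{−rT}·N(−d₂) − S·e^{−qT}·N(−d₁) = 154.517006 − 92.875023 = 61.641984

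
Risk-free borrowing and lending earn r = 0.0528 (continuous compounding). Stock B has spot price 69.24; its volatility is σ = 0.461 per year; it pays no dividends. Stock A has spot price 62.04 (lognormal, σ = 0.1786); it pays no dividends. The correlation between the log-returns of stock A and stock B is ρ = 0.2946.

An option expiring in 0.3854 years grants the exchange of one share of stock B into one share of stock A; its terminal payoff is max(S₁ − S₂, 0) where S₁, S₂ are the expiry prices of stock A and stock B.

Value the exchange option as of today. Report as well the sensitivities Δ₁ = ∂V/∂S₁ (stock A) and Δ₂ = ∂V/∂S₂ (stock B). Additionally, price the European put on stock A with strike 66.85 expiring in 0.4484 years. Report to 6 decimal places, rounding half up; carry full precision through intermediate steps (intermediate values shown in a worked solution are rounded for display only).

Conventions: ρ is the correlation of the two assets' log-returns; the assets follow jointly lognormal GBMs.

σ_eff = √(σ₁² + σ₂² − 2ρσ₁σ₂) = √(0.1786² + 0.461² − 2·0.2946·0.1786·0.461) = 0.442614
d₁ = (ln(S₁/S₂) + (q₂ − q₁ + σ_eff²/2)T) / (σ_eff√T) = (ln(62.04/69.24) + (0.0 − 0.0 + 0.097954)·0.3854) / 0.274778 = -0.262205
d₂ = d₁ − σ_eff√T = -0.262205 − 0.274778 = -0.536982
N(d₁) = 0.396582,  N(d₂) = 0.295640
V = S₁·e^{−q₁T}·N(d₁) − S₂·e^{−q₂T}·N(d₂) = 24.603930 − 20.470103 = 4.133827
Δ₁ = e^{−q₁T}·N(d₁) = 0.396582;  Δ₂ = −e^{−q₂T}·N(d₂) = -0.295640
[vanilla: stock A put K=66.85]
σ√T = 0.1786·√0.4484 = 0.119595
d₁ = (ln(S/K) + (r+σ²/2)T) / (σ√T) = (ln(62.04/66.85) + (0.0528+0.1786²/2)·0.4484) / 0.119595 = (-0.074672 + 0.030827) / 0.119595 = -0.366611
d₂ = d₁ − σ√T = -0.366611 − 0.119595 = -0.486206
e^{−rT} = 0.976603
N(−d₁) = 0.643045,  N(−d₂) = 0.686589
price = K·e^{−rT}·N(−d₂) − S·N(−d₁) = 44.824595 − 39.894528 = 4.930067

exchange price = 4.133827
Δ1 = 0.396582
Δ2 = -0.295640
price(stock A put K=66.85) = 4.930067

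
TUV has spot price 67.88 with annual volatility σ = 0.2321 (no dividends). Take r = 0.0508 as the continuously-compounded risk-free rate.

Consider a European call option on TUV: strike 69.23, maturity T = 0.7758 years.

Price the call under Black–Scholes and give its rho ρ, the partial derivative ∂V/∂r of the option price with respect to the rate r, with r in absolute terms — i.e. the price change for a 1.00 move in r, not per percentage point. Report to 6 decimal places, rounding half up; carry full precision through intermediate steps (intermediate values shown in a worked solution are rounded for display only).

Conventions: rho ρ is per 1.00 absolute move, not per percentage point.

price = 6.160511
ρ = 25.697805

σ√T = 0.2321·√0.7758 = 0.204433
d₁ = (ln(S/K) + (r+σ²/2)T) / (σ√T) = (ln(67.88/69.23) + (0.0508+0.2321²/2)·0.7758) / 0.204433 = (-0.019693 + 0.060307) / 0.204433 = 0.198668
d₂ = d₁ − σ√T = 0.198668 − 0.204433 = -0.005765
e^{−rT} = 0.961356
N(d₁) = 0.578739,  N(d₂) = 0.497700
Call price V = S·N(d₁) − K·e^{−rT}·N(d₂) = 39.284777 − 33.124266 = 6.160511
ρ = K·T·e^{−rT}·N(d₂) = 25.697805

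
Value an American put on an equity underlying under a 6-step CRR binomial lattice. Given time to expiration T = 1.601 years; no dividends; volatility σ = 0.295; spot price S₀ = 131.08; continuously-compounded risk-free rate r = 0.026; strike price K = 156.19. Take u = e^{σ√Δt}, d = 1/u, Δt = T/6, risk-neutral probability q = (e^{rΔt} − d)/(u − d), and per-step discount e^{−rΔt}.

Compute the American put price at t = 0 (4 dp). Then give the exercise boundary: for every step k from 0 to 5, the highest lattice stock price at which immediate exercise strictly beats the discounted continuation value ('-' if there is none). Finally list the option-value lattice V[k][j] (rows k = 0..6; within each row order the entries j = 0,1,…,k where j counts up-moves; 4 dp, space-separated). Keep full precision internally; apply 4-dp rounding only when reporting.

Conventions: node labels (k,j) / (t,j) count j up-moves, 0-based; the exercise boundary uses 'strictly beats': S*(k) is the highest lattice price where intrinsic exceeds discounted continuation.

price = 33.4248
boundary = - - 96.6444 82.9844 96.6444 112.5528
tree:
33.4248
45.4711 21.0996
59.5456 31.1629 10.7055
73.2056 44.1962 17.7561 3.3644
84.9348 59.5456 28.5146 6.5749 0.0000
95.0062 73.2056 43.6372 12.8489 0.0000 0.0000
103.6540 84.9348 59.5456 25.1100 0.0000 0.0000 0.0000

Δt=0.26683, u=1.16461, d=0.85866, q=0.48473, disc=e^(-rΔt)=0.99309
k=6 terminal: V=max(K-S,0) → 103.6540 84.9348 59.5456 25.1100 0.0000 0.0000 0.0000
k=5: j=0 S=61.1838 intr=95.0062 cont=93.9263 V=95.0062[EX]; j=1 S=82.9844 intr=73.2056 cont=72.1257 V=73.2056[EX]; j=2 S=112.5528 intr=43.6372 cont=42.5573 V=43.6372[EX]; j=3 S=152.6569 intr=3.5331 cont=12.8489 V=12.8489[hold]; j=4 S=207.0505 intr=0.0000 cont=0.0000 V=0.0000[hold]; j=5 S=280.8252 intr=0.0000 cont=0.0000 V=0.0000[hold]  S*(5)=112.5528
k=4: j=0 S=71.2552 intr=84.9348 cont=83.8549 V=84.9348[EX]; j=1 S=96.6444 intr=59.5456 cont=58.4658 V=59.5456[EX]; j=2 S=131.0800 intr=25.1100 cont=28.5146 V=28.5146[hold]; j=3 S=177.7855 intr=0.0000 cont=6.5749 V=6.5749[hold]; j=4 S=241.1327 intr=0.0000 cont=0.0000 V=0.0000[hold]  S*(4)=96.6444
k=3: j=0 S=82.9844 intr=73.2056 cont=72.1257 V=73.2056[EX]; j=1 S=112.5528 intr=43.6372 cont=44.1962 V=44.1962[hold]; j=2 S=152.6569 intr=3.5331 cont=17.7561 V=17.7561[hold]; j=3 S=207.0505 intr=0.0000 cont=3.3644 V=3.3644[hold]  S*(3)=82.9844
k=2: j=0 S=96.6444 intr=59.5456 cont=58.7349 V=59.5456[EX]; j=1 S=131.0800 intr=25.1100 cont=31.1629 V=31.1629[hold]; j=2 S=177.7855 intr=0.0000 cont=10.7055 V=10.7055[hold]  S*(2)=96.6444
k=1: j=0 S=112.5528 intr=43.6372 cont=45.4711 V=45.4711[hold]; j=1 S=152.6569 intr=3.5331 cont=21.0996 V=21.0996[hold]  S*(1)=-
k=0: j=0 S=131.0800 intr=25.1100 cont=33.4248 V=33.4248[hold]  S*(0)=-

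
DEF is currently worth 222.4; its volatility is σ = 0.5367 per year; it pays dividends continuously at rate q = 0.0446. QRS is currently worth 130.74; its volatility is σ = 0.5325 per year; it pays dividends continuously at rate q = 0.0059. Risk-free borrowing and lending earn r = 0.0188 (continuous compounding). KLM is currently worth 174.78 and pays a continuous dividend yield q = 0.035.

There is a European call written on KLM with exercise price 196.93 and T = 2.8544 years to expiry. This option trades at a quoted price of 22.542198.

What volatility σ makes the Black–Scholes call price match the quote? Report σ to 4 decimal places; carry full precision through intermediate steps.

sigma = 0.3048

At σ = 0.3048 the Black–Scholes value reproduces the quote:
σ√T = 0.3048·√2.8544 = 0.514959
d₁ = (ln(S/K) + (r−q+σ²/2)T) / (σ√T) = (ln(174.78/196.93) + (0.0188−0.035+0.3048²/2)·2.8544) / 0.514959 = (-0.119320 + 0.086350) / 0.514959 = -0.064025
d₂ = d₁ − σ√T = -0.064025 − 0.514959 = -0.578984
e^{−rT} = 0.947752
e^{−qT} = 0.904924
N(d₁) = 0.474475,  N(d₂) = 0.281300
V = S·e^{−qT}·N(d₁) − K·e^{−rT}·N(d₂) = 75.044241 − 52.502043 = 22.542198 (matching the quote); vega is positive throughout, so no other σ reproduces this price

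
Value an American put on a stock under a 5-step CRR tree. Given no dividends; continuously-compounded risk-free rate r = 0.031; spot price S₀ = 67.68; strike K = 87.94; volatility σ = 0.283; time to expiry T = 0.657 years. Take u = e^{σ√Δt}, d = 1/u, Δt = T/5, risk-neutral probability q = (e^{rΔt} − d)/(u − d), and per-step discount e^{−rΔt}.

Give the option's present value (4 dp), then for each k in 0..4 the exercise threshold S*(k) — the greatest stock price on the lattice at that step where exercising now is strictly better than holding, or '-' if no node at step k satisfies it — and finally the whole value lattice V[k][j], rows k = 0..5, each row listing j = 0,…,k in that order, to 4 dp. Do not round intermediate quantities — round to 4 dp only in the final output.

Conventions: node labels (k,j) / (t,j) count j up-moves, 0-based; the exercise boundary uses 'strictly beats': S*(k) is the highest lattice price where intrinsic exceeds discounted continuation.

price = 20.5813
boundary = - 61.0813 67.6800 61.0813 67.6800
tree:
20.5813
26.8587 14.3273
32.8140 20.2600 8.3746
38.1888 26.8587 13.4155 3.2853
43.0394 32.8140 20.2600 6.5222 0.0000
47.4172 38.1888 26.8587 12.9484 0.0000 0.0000

Δt=0.13140, u=1.10803, d=0.90250, q=0.49424, disc=e^(-rΔt)=0.99593
k=5 terminal: V=max(K-S,0) → 47.4172 38.1888 26.8587 12.9484 0.0000 0.0000
k=4: j=0 S=44.9006 intr=43.0394 cont=42.6819 V=43.0394[EX]; j=1 S=55.1260 intr=32.8140 cont=32.4566 V=32.8140[EX]; j=2 S=67.6800 intr=20.2600 cont=19.9025 V=20.2600[EX]; j=3 S=83.0930 intr=4.8470 cont=6.5222 V=6.5222[hold]; j=4 S=102.0161 intr=0.0000 cont=0.0000 V=0.0000[hold]  S*(4)=67.6800
k=3: j=0 S=49.7512 intr=38.1888 cont=37.8313 V=38.1888[EX]; j=1 S=61.0813 intr=26.8587 cont=26.5012 V=26.8587[EX]; j=2 S=74.9916 intr=12.9484 cont=13.4155 V=13.4155[hold]; j=3 S=92.0697 intr=0.0000 cont=3.2853 V=3.2853[hold]  S*(3)=61.0813
k=2: j=0 S=55.1260 intr=32.8140 cont=32.4566 V=32.8140[EX]; j=1 S=67.6800 intr=20.2600 cont=20.1324 V=20.2600[EX]; j=2 S=83.0930 intr=4.8470 cont=8.3746 V=8.3746[hold]  S*(2)=67.6800
k=1: j=0 S=61.0813 intr=26.8587 cont=26.5012 V=26.8587[EX]; j=1 S=74.9916 intr=12.9484 cont=14.3273 V=14.3273[hold]  S*(1)=61.0813
k=0: j=0 S=67.6800 intr=20.2600 cont=20.5813 V=20.5813[hold]  S*(0)=-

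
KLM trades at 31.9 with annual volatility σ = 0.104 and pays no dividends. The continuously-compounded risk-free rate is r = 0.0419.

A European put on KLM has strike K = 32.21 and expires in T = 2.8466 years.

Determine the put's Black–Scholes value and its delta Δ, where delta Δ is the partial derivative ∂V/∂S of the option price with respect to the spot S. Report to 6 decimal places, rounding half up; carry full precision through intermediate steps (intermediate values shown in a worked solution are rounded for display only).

σ√T = 0.104·√2.8466 = 0.175467
d₁ = (ln(S/K) + (r+σ²/2)T) / (σ√T) = (ln(31.9/32.21) + (0.0419+0.104²/2)·2.8466) / 0.175467 = (-0.009671 + 0.134667) / 0.175467 = 0.712360
d₂ = d₁ − σ√T = 0.712360 − 0.175467 = 0.536893
e^{−rT} = 0.887566
N(−d₁) = 0.238121,  N(−d₂) = 0.295671
Put price V = K·e^{−rT}·N(−d₂) − S·N(−d₁) = 8.452787 − 7.596058 = 0.856729
Δ = −N(−d₁) = -0.238121

price = 0.856729
Δ = -0.238121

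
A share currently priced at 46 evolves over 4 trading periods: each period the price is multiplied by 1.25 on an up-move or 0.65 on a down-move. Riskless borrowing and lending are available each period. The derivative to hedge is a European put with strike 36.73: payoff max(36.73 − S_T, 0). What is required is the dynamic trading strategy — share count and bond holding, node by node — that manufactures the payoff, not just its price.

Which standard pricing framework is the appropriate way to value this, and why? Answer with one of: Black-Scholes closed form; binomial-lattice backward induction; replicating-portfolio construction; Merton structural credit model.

framework: replicating-portfolio construction

Key observation: the deliverable is the dynamic trading strategy on the 4-step tree (spot 46, moves 1.25 and 0.65), so the valuation must go through the node-by-node replicating-portfolio solve.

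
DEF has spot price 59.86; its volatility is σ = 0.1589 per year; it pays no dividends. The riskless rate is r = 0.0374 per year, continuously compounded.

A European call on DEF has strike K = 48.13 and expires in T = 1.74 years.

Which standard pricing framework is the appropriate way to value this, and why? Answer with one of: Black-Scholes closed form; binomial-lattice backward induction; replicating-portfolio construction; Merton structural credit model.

Key observation: the strike-48.13 call on DEF is European-exercise on a continuously-modelled lognormal underlying, so its value is a single closed-form evaluation.

framework: Black-Scholes closed form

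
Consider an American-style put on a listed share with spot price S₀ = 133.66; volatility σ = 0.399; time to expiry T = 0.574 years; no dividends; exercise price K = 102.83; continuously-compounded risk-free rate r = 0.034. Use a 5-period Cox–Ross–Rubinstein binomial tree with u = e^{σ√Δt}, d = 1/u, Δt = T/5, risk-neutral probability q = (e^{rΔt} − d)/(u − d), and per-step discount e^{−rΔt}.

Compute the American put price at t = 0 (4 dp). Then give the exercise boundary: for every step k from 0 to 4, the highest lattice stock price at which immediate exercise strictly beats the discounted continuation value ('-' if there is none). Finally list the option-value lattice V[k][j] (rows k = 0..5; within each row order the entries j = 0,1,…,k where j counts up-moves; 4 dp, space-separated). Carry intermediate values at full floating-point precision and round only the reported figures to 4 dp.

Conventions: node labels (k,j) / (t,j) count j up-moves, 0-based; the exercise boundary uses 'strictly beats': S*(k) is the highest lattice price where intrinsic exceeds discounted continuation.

Δt=0.11480  u=1.14475  d=0.87355  q=0.48067  discount=0.99610
step 5 (expiry): payoffs max(K−S,0) = 34.8407 13.7326 0.0000 0.0000 0.0000 0.0000
step 4: (k=4,j=0): S=77.8310, K−S=24.9990, hold=24.5984 ⇒ V=24.9990 exercise | (k=4,j=1): S=101.9946, K−S=0.8354, hold=7.1039 ⇒ V=7.1039 continue | (k=4,j=2): S=133.6600, K−S=0.0000, hold=0.0000 ⇒ V=0.0000 continue | (k=4,j=3): S=175.1563, K−S=0.0000, hold=0.0000 ⇒ V=0.0000 continue | (k=4,j=4): S=229.5357, K−S=0.0000, hold=0.0000 ⇒ V=0.0000 continue  boundary S*=77.8310
step 3: (k=3,j=0): S=89.0974, K−S=13.7326, hold=16.3334 ⇒ V=16.3334 continue | (k=3,j=1): S=116.7587, K−S=0.0000, hold=3.6749 ⇒ V=3.6749 continue | (k=3,j=2): S=153.0078, K−S=0.0000, hold=0.0000 ⇒ V=0.0000 continue | (k=3,j=3): S=200.5109, K−S=0.0000, hold=0.0000 ⇒ V=0.0000 continue  boundary S*=-
step 2: (k=2,j=0): S=101.9946, K−S=0.8354, hold=10.2089 ⇒ V=10.2089 continue | (k=2,j=1): S=133.6600, K−S=0.0000, hold=1.9010 ⇒ V=1.9010 continue | (k=2,j=2): S=175.1563, K−S=0.0000, hold=0.0000 ⇒ V=0.0000 continue  boundary S*=-
step 1: (k=1,j=0): S=116.7587, K−S=0.0000, hold=6.1913 ⇒ V=6.1913 continue | (k=1,j=1): S=153.0078, K−S=0.0000, hold=0.9834 ⇒ V=0.9834 continue  boundary S*=-
step 0: (k=0,j=0): S=133.6600, K−S=0.0000, hold=3.6736 ⇒ V=3.6736 continue  boundary S*=-

price = 3.6736
boundary = - - - - 77.8310
tree:
3.6736
6.1913 0.9834
10.2089 1.9010 0.0000
16.3334 3.6749 0.0000 0.0000
24.9990 7.1039 0.0000 0.0000 0.0000
34.8407 13.7326 0.0000 0.0000 0.0000 0.0000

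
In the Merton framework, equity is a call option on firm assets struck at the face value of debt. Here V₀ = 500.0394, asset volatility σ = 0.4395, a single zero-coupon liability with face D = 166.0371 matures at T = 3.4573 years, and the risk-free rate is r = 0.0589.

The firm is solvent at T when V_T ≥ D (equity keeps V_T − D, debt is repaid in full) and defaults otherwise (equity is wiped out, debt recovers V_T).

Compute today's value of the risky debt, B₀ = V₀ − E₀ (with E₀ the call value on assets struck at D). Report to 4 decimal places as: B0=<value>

Apply the equity-as-call identities (strike 166.0371, horizon 3.4573 years):
d₁ = [ln(V₀/D) + (r + σ²/2)T] / (σ√T)
   = [ln(500.0394/166.0371) + (0.0589 + 0.5·0.4395²)·3.4573] / (0.4395·√3.4573)
   = [1.102476 + 0.537541] / 0.817198 = 2.006878
d₂ = d₁ − σ√T = 2.006878 − 0.817198 = 1.189680
N(d₁) = 0.977619,  N(d₂) = 0.882914,  e^(−rT) = 0.815760
E₀ = V₀·N(d₁) − D·e^(−rT)·N(d₂)
   = 500.0394·0.977619 − 166.0371·0.815760·0.882914 = 369.260315
B₀ = V₀ − E₀ = 500.0394 − 369.260315 = 130.779085

B0=130.7791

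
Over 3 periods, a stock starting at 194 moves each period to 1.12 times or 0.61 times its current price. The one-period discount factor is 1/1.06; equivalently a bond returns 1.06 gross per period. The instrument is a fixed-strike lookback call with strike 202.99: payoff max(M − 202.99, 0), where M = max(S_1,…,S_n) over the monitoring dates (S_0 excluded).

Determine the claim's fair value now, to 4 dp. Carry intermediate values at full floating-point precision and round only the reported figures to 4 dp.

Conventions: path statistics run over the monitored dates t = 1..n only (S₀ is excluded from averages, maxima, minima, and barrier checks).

Risk-neutral up-probability p* = (R−d)/(u−d) = (1.06−0.61)/(1.12−0.61) = 0.8824; the claim prices as the p*-weighted sum of path payoffs discounted by R^3.
Enumerate all 2^3 = 8 price paths (U = up ×1.12, D = down ×0.61); each path with k up-moves has probability p*^k·(1−p*)^(3−k).
DDD: M=118.3400, payoff=0.0000, prob=0.001628
UDD: M=217.2800, payoff=14.2900, prob=0.012212
DUD: M=132.5408, payoff=0.0000, prob=0.012212
UUD: M=243.3536, payoff=40.3636, prob=0.091594
DDU: M=118.3400, payoff=0.0000, prob=0.012212
UDU: M=217.2800, payoff=14.2900, prob=0.091594
DUU: M=148.4457, payoff=0.0000, prob=0.091594
UUU: M=272.5560, payoff=69.5660, prob=0.686953
Price = Σ prob·payoff / R^3 = 52.969037 / 1.191016 = 44.4738

price = 44.4738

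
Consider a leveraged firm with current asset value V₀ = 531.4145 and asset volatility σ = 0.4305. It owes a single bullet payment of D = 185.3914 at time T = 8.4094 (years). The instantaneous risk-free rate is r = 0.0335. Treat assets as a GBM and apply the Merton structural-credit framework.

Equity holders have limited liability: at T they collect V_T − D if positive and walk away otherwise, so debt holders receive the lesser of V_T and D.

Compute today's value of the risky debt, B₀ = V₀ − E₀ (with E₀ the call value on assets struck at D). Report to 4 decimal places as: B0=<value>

B0=117.9883

With assets at 531.4145 and a single debt payment of 185.3914 at 8.4094 years:
d₁ = [ln(V₀/D) + (r + σ²/2)T] / (σ√T)
   = [ln(531.4145/185.3914) + (0.0335 + 0.5·0.4305²)·8.4094] / (0.4305·√8.4094)
   = [1.053073 + 1.060973] / 1.248405 = 1.693397
d₂ = d₁ − σ√T = 1.693397 − 1.248405 = 0.444992
N(d₁) = 0.954810,  N(d₂) = 0.671837,  e^(−rT) = 0.754489
E₀ = V₀·N(d₁) − D·e^(−rT)·N(d₂)
   = 531.4145·0.954810 − 185.3914·0.754489·0.671837 = 413.426201
B₀ = V₀ − E₀ = 531.4145 − 413.426201 = 117.988299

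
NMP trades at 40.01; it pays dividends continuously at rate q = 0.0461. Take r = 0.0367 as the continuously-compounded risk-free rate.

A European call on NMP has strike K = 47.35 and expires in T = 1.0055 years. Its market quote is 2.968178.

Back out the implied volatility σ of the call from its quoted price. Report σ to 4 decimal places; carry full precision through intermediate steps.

sigma = 0.3585

At σ = 0.3585 the Black–Scholes value reproduces the quote:
σ√T = 0.3585·√1.0055 = 0.359485
d₁ = (ln(S/K) + (r−q+σ²/2)T) / (σ√T) = (ln(40.01/47.35) + (0.0367−0.0461+0.3585²/2)·1.0055) / 0.359485 = (-0.168437 + 0.055163) / 0.359485 = -0.315103
d₂ = d₁ − σ√T = -0.315103 − 0.359485 = -0.674587
e^{−rT} = 0.963771
e^{−qT} = 0.954704
N(d₁) = 0.376342,  N(d₂) = 0.249969
V = S·e^{−qT}·N(d₁) − K·e^{−rT}·N(d₂) = 14.375401 − 11.407223 = 2.968178 (matching the quote); vega is positive throughout, so no other σ reproduces this price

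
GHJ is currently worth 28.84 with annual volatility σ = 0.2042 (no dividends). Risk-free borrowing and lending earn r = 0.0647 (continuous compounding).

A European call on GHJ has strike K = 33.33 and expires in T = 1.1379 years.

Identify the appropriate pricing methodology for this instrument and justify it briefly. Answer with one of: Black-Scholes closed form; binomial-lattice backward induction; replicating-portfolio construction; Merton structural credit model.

framework: Black-Scholes closed form

Key observation: a European-exercise option on GHJ struck at 33.33 — a GBM underlying with constant parameters — admits an analytic price: the data contain no early exercise, no discrete tree, no debt structure.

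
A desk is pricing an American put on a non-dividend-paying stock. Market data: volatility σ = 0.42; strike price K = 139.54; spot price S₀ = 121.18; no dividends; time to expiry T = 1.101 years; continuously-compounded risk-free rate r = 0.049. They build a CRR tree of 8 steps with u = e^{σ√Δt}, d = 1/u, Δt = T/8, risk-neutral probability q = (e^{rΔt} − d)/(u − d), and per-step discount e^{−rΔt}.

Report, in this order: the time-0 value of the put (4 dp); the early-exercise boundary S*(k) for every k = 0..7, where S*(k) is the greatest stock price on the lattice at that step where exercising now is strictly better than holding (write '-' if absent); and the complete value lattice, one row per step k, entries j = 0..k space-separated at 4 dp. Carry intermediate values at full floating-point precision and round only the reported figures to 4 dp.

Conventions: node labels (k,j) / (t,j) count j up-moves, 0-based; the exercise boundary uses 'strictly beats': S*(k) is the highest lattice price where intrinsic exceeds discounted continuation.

Δt=0.13762  u=1.16861  d=0.85572  q=0.48275  discount=0.99328
step 8 (expiry): payoffs max(K−S,0) = 104.6992 91.9601 74.5630 50.8049 18.3600 0.0000 0.0000 0.0000 0.0000
step 7: (k=7,j=0): S=40.7152, K−S=98.8248, hold=97.8870 ⇒ V=98.8248 exercise | (k=7,j=1): S=55.6022, K−S=83.9378, hold=83.0000 ⇒ V=83.9378 exercise | (k=7,j=2): S=75.9325, K−S=63.6075, hold=62.6697 ⇒ V=63.6075 exercise | (k=7,j=3): S=103.6963, K−S=35.8437, hold=34.9059 ⇒ V=35.8437 exercise | (k=7,j=4): S=141.6116, K−S=0.0000, hold=9.4329 ⇒ V=9.4329 continue | (k=7,j=5): S=193.3902, K−S=0.0000, hold=0.0000 ⇒ V=0.0000 continue | (k=7,j=6): S=264.1010, K−S=0.0000, hold=0.0000 ⇒ V=0.0000 continue | (k=7,j=7): S=360.6665, K−S=0.0000, hold=0.0000 ⇒ V=0.0000 continue  boundary S*=103.6963
step 6: (k=6,j=0): S=47.5799, K−S=91.9601, hold=91.0222 ⇒ V=91.9601 exercise | (k=6,j=1): S=64.9770, K−S=74.5630, hold=73.6252 ⇒ V=74.5630 exercise | (k=6,j=2): S=88.7351, K−S=50.8049, hold=49.8671 ⇒ V=50.8049 exercise | (k=6,j=3): S=121.1800, K−S=18.3600, hold=22.9386 ⇒ V=22.9386 continue | (k=6,j=4): S=165.4880, K−S=0.0000, hold=4.8463 ⇒ V=4.8463 continue | (k=6,j=5): S=225.9968, K−S=0.0000, hold=0.0000 ⇒ V=0.0000 continue | (k=6,j=6): S=308.6299, K−S=0.0000, hold=0.0000 ⇒ V=0.0000 continue  boundary S*=88.7351
step 5: (k=5,j=0): S=55.6022, K−S=83.9378, hold=83.0000 ⇒ V=83.9378 exercise | (k=5,j=1): S=75.9325, K−S=63.6075, hold=62.6697 ⇒ V=63.6075 exercise | (k=5,j=2): S=103.6963, K−S=35.8437, hold=37.1014 ⇒ V=37.1014 continue | (k=5,j=3): S=141.6116, K−S=0.0000, hold=14.1091 ⇒ V=14.1091 continue | (k=5,j=4): S=193.3902, K−S=0.0000, hold=2.4899 ⇒ V=2.4899 continue | (k=5,j=5): S=264.1010, K−S=0.0000, hold=0.0000 ⇒ V=0.0000 continue  boundary S*=75.9325
step 4: (k=4,j=0): S=64.9770, K−S=74.5630, hold=73.6252 ⇒ V=74.5630 exercise | (k=4,j=1): S=88.7351, K−S=50.8049, hold=50.4701 ⇒ V=50.8049 exercise | (k=4,j=2): S=121.1800, K−S=18.3600, hold=25.8270 ⇒ V=25.8270 continue | (k=4,j=3): S=165.4880, K−S=0.0000, hold=8.4428 ⇒ V=8.4428 continue | (k=4,j=4): S=225.9968, K−S=0.0000, hold=1.2792 ⇒ V=1.2792 continue  boundary S*=88.7351
step 3: (k=3,j=0): S=75.9325, K−S=63.6075, hold=62.6697 ⇒ V=63.6075 exercise | (k=3,j=1): S=103.6963, K−S=35.8437, hold=38.4864 ⇒ V=38.4864 continue | (k=3,j=2): S=141.6116, K−S=0.0000, hold=17.3176 ⇒ V=17.3176 continue | (k=3,j=3): S=193.3902, K−S=0.0000, hold=4.9511 ⇒ V=4.9511 continue  boundary S*=75.9325
step 2: (k=2,j=0): S=88.7351, K−S=50.8049, hold=51.1343 ⇒ V=51.1343 continue | (k=2,j=1): S=121.1800, K−S=18.3600, hold=28.0771 ⇒ V=28.0771 continue | (k=2,j=2): S=165.4880, K−S=0.0000, hold=11.2714 ⇒ V=11.2714 continue  boundary S*=-
step 1: (k=1,j=0): S=103.6963, K−S=35.8437, hold=39.7345 ⇒ V=39.7345 continue | (k=1,j=1): S=141.6116, K−S=0.0000, hold=19.8299 ⇒ V=19.8299 continue  boundary S*=-
step 0: (k=0,j=0): S=121.1800, K−S=18.3600, hold=29.9231 ⇒ V=29.9231 continue  boundary S*=-

price = 29.9231
boundary = - - - 75.9325 88.7351 75.9325 88.7351 103.6963
tree:
29.9231
39.7345 19.8299
51.1343 28.0771 11.2714
63.6075 38.4864 17.3176 4.9511
74.5630 50.8049 25.8270 8.4428 1.2792
83.9378 63.6075 37.1014 14.1091 2.4899 0.0000
91.9601 74.5630 50.8049 22.9386 4.8463 0.0000 0.0000
98.8248 83.9378 63.6075 35.8437 9.4329 0.0000 0.0000 0.0000
104.6992 91.9601 74.5630 50.8049 18.3600 0.0000 0.0000 0.0000 0.0000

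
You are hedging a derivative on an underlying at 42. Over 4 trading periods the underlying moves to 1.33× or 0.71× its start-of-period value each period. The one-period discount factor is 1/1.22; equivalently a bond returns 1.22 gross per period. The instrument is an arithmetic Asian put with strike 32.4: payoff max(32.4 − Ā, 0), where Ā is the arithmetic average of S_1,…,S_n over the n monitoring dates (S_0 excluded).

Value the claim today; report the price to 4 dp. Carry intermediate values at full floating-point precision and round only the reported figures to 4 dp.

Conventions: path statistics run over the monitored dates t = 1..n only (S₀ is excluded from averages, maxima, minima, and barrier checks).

With p* = (R−d)/(u−d) = 0.8226, sum probability × payoff across the paths and divide by R^4.
Enumerate all 2^4 = 16 price paths (U = up ×1.33, D = down ×0.71); each path with k up-moves has probability p*^k·(1−p*)^(4−k).
DDDD: Ā=19.1743, payoff=13.2257, prob=0.000991
UDDD: Ā=35.9181, payoff=0.0000, prob=0.004594
DUDD: Ā=29.4081, payoff=2.9919, prob=0.004594
UUDD: Ā=55.0885, payoff=0.0000, prob=0.021299
DDUD: Ā=24.7860, payoff=7.6140, prob=0.004594
UDUD: Ā=46.4302, payoff=0.0000, prob=0.021299
DUUD: Ā=39.9202, payoff=0.0000, prob=0.021299
UUUD: Ā=74.7800, payoff=0.0000, prob=0.098750
DDDU: Ā=21.5043, payoff=10.8957, prob=0.004594
UDDU: Ā=40.2828, payoff=0.0000, prob=0.021299
DUDU: Ā=33.7728, payoff=0.0000, prob=0.021299
UUDU: Ā=63.2645, payoff=0.0000, prob=0.098750
DDUU: Ā=29.1507, payoff=3.2493, prob=0.021299
UDUU: Ā=54.6062, payoff=0.0000, prob=0.098750
DUUU: Ā=48.0962, payoff=0.0000, prob=0.098750
UUUU: Ā=90.0957, payoff=0.0000, prob=0.457840
Price = Σ prob·payoff / R^4 = 0.181087 / 2.215335 = 0.0817

price = 0.0817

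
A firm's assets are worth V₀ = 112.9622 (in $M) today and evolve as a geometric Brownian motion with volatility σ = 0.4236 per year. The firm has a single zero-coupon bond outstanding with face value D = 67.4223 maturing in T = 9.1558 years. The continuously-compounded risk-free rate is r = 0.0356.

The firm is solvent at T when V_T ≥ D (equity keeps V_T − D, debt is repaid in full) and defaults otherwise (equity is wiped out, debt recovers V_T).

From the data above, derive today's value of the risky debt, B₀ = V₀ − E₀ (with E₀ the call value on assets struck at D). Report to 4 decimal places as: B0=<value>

B0=35.6232

Equity is a call on the firm's assets struck at D = 67.4223:
d₁ = [ln(V₀/D) + (r + σ²/2)T] / (σ√T)
   = [ln(112.9622/67.4223) + (0.0356 + 0.5·0.4236²)·9.1558] / (0.4236·√9.1558)
   = [0.516077 + 1.147391] / 1.281752 = 1.297808
d₂ = d₁ − σ√T = 1.297808 − 1.281752 = 0.016056
N(d₁) = 0.902823,  N(d₂) = 0.506405,  e^(−rT) = 0.721844
E₀ = V₀·N(d₁) − D·e^(−rT)·N(d₂)
   = 112.9622·0.902823 − 67.4223·0.721844·0.506405 = 77.339003
B₀ = V₀ − E₀ = 112.9622 − 77.339003 = 35.623197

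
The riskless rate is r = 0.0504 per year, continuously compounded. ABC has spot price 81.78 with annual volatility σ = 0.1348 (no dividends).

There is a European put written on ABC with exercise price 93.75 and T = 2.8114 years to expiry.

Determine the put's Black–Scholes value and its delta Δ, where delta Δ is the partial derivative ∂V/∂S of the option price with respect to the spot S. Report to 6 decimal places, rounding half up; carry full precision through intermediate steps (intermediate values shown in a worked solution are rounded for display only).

σ√T = 0.1348·√2.8114 = 0.226022
d₁ = (ln(S/K) + (r+σ²/2)T) / (σ√T) = (ln(81.78/93.75) + (0.0504+0.1348²/2)·2.8114) / 0.226022 = (-0.136599 + 0.167238) / 0.226022 = 0.135556
d₂ = d₁ − σ√T = 0.135556 − 0.226022 = -0.090466
e^{−rT} = 0.867886
N(−d₁) = 0.446086,  N(−d₂) = 0.536042
Put price V = K·e^{−rT}·N(−d₂) − S·N(−d₁) = 43.614680 − 36.480930 = 7.133750
Δ = −N(−d₁) = -0.446086

price = 7.133750
Δ = -0.446086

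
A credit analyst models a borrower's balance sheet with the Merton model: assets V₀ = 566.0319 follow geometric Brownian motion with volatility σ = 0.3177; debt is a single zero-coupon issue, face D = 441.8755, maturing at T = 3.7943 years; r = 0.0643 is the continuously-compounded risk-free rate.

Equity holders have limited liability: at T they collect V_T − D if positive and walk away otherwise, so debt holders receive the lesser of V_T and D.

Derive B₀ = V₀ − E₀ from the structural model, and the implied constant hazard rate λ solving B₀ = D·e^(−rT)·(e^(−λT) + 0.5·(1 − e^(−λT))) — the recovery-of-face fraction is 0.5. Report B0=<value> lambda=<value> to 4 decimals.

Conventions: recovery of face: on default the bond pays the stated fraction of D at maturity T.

Work the structural quantities from V₀ = 566.0319 against face 441.8755:
d₁ = [ln(V₀/D) + (r + σ²/2)T] / (σ√T)
   = [ln(566.0319/441.8755) + (0.0643 + 0.5·0.3177²)·3.7943] / (0.3177·√3.7943)
   = [0.247622 + 0.435459] / 0.618847 = 1.103797
d₂ = d₁ − σ√T = 1.103797 − 0.618847 = 0.484951
N(d₁) = 0.865159,  N(d₂) = 0.686144,  e^(−rT) = 0.783508
E₀ = V₀·N(d₁) − D·e^(−rT)·N(d₂)
   = 566.0319·0.865159 − 441.8755·0.783508·0.686144 = 252.155654
B₀ = V₀ − E₀ = 566.0319 − 252.155654 = 313.876246
e^(−λT) = (B₀·e^(rT)/D − 0.5)/(1 − 0.5) = (313.8762·1.276310/441.8755 − 0.5)/0.5 = 0.81319620
λ = −ln(0.81319620)/3.7943 = 0.054498

B0=313.8762 lambda=0.0545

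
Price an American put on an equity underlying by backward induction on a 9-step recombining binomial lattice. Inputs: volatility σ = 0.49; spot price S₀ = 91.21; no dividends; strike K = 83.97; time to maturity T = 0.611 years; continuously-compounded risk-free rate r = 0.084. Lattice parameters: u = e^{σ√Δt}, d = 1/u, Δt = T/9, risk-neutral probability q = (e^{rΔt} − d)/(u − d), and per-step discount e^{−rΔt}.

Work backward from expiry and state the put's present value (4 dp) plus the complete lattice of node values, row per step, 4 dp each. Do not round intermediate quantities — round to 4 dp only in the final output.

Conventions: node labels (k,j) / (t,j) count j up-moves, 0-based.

price = 8.4847
tree:
8.4847
12.0932 4.8348
16.7690 7.3765 2.2505
22.5352 10.9742 3.7250 0.7450
29.2365 15.8360 6.0511 1.3518 0.1233
35.7967 22.0156 9.6008 2.4340 0.2433 0.0000
41.5707 29.2365 14.7706 4.3419 0.4802 0.0000 0.0000
46.6526 35.7967 21.7828 7.6578 0.9477 0.0000 0.0000 0.0000
51.1253 41.5707 29.2365 13.3142 1.8706 0.0000 0.0000 0.0000 0.0000
55.0620 46.6526 35.7967 21.7828 3.6922 0.0000 0.0000 0.0000 0.0000 0.0000

Δt=0.06789  u=1.13618  d=0.88014  q=0.49046  discount=0.99431
step 9 (expiry): payoffs max(K−S,0) = 55.0620 46.6526 35.7967 21.7828 3.6922 0.0000 0.0000 0.0000 0.0000 0.0000
k=8: (k=8,j=0): S=32.8447, K−S=51.1253, hold=50.6479 ⇒ V=51.1253 exercise | (k=8,j=1): S=42.3993, K−S=41.5707, hold=41.0932 ⇒ V=41.5707 exercise | (k=8,j=2): S=54.7335, K−S=29.2365, hold=28.7590 ⇒ V=29.2365 exercise | (k=8,j=3): S=70.6558, K−S=13.3142, hold=12.8367 ⇒ V=13.3142 exercise | (k=8,j=4): S=91.2100, K−S=0.0000, hold=1.8706 ⇒ V=1.8706 continue | (k=8,j=5): S=117.7435, K−S=0.0000, hold=0.0000 ⇒ V=0.0000 continue | (k=8,j=6): S=151.9957, K−S=0.0000, hold=0.0000 ⇒ V=0.0000 continue | (k=8,j=7): S=196.2121, K−S=0.0000, hold=0.0000 ⇒ V=0.0000 continue | (k=8,j=8): S=253.2912, K−S=0.0000, hold=0.0000 ⇒ V=0.0000 continue
k=7: (k=7,j=0): S=37.3174, K−S=46.6526, hold=46.1751 ⇒ V=46.6526 exercise | (k=7,j=1): S=48.1733, K−S=35.7967, hold=35.3192 ⇒ V=35.7967 exercise | (k=7,j=2): S=62.1872, K−S=21.7828, hold=21.3053 ⇒ V=21.7828 exercise | (k=7,j=3): S=80.2778, K−S=3.6922, hold=7.6578 ⇒ V=7.6578 continue | (k=7,j=4): S=103.6310, K−S=0.0000, hold=0.9477 ⇒ V=0.9477 continue | (k=7,j=5): S=133.7778, K−S=0.0000, hold=0.0000 ⇒ V=0.0000 continue | (k=7,j=6): S=172.6945, K−S=0.0000, hold=0.0000 ⇒ V=0.0000 continue | (k=7,j=7): S=222.9323, K−S=0.0000, hold=0.0000 ⇒ V=0.0000 continue
k=6: (k=6,j=0): S=42.3993, K−S=41.5707, hold=41.0932 ⇒ V=41.5707 exercise | (k=6,j=1): S=54.7335, K−S=29.2365, hold=28.7590 ⇒ V=29.2365 exercise | (k=6,j=2): S=70.6558, K−S=13.3142, hold=14.7706 ⇒ V=14.7706 continue | (k=6,j=3): S=91.2100, K−S=0.0000, hold=4.3419 ⇒ V=4.3419 continue | (k=6,j=4): S=117.7435, K−S=0.0000, hold=0.4802 ⇒ V=0.4802 continue | (k=6,j=5): S=151.9957, K−S=0.0000, hold=0.0000 ⇒ V=0.0000 continue | (k=6,j=6): S=196.2121, K−S=0.0000, hold=0.0000 ⇒ V=0.0000 continue
k=5: (k=5,j=0): S=48.1733, K−S=35.7967, hold=35.3192 ⇒ V=35.7967 exercise | (k=5,j=1): S=62.1872, K−S=21.7828, hold=22.0156 ⇒ V=22.0156 continue | (k=5,j=2): S=80.2778, K−S=3.6922, hold=9.6008 ⇒ V=9.6008 continue | (k=5,j=3): S=103.6310, K−S=0.0000, hold=2.4340 ⇒ V=2.4340 continue | (k=5,j=4): S=133.7778, K−S=0.0000, hold=0.2433 ⇒ V=0.2433 continue | (k=5,j=5): S=172.6945, K−S=0.0000, hold=0.0000 ⇒ V=0.0000 continue
k=4: (k=4,j=0): S=54.7335, K−S=29.2365, hold=28.8725 ⇒ V=29.2365 exercise | (k=4,j=1): S=70.6558, K−S=13.3142, hold=15.8360 ⇒ V=15.8360 continue | (k=4,j=2): S=91.2100, K−S=0.0000, hold=6.0511 ⇒ V=6.0511 continue | (k=4,j=3): S=117.7435, K−S=0.0000, hold=1.3518 ⇒ V=1.3518 continue | (k=4,j=4): S=151.9957, K−S=0.0000, hold=0.1233 ⇒ V=0.1233 continue
k=3: (k=3,j=0): S=62.1872, K−S=21.7828, hold=22.5352 ⇒ V=22.5352 continue | (k=3,j=1): S=80.2778, K−S=3.6922, hold=10.9742 ⇒ V=10.9742 continue | (k=3,j=2): S=103.6310, K−S=0.0000, hold=3.7250 ⇒ V=3.7250 continue | (k=3,j=3): S=133.7778, K−S=0.0000, hold=0.7450 ⇒ V=0.7450 continue
k=2: (k=2,j=0): S=70.6558, K−S=13.3142, hold=16.7690 ⇒ V=16.7690 continue | (k=2,j=1): S=91.2100, K−S=0.0000, hold=7.3765 ⇒ V=7.3765 continue | (k=2,j=2): S=117.7435, K−S=0.0000, hold=2.2505 ⇒ V=2.2505 continue
k=1: (k=1,j=0): S=80.2778, K−S=3.6922, hold=12.0932 ⇒ V=12.0932 continue | (k=1,j=1): S=103.6310, K−S=0.0000, hold=4.8348 ⇒ V=4.8348 continue
k=0: (k=0,j=0): S=91.2100, K−S=0.0000, hold=8.4847 ⇒ V=8.4847 continue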